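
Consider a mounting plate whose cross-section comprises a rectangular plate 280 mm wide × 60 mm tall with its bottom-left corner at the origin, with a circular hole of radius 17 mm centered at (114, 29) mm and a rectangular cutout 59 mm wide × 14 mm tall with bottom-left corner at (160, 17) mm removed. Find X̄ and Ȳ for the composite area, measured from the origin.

plate: A = 280 × 60 = 16800.00, centroid at (140.00, 30.00).
hole 1: A = −π·17² = -907.92, centroid at (114.00, 29.00).
hole 2: A = −(59 × 14) = -826.00, centroid at (189.50, 24.00).
ΣA = 15066.08 mm², ΣAX̄ = 2091970.09 mm³, ΣAȲ = 457846.31 mm³.
X̄ = 2091970.09/15066.08 = 138.85 mm; Ȳ = 457846.31/15066.08 = 30.39 mm.

X̄ = 138.85 mm, Ȳ = 30.39 mm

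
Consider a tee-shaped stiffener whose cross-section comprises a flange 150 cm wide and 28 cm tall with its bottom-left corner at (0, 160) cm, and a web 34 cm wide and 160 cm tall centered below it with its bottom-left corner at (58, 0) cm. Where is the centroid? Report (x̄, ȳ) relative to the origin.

web: A = 34 × 160 = 5440.00, centroid at (75.00, 80.00).
flange: A = 150 × 28 = 4200.00, centroid at (75.00, 174.00).
ΣA = 9640.00 cm²
ΣAx̄ = (5440.00)(75.00) + (4200.00)(75.00) = 723000.00 cm³
ΣAȳ = (5440.00)(80.00) + (4200.00)(174.00) = 1166000.00 cm³
x̄ = 723000.00 / 9640.00 = 75.00 cm
ȳ = 1166000.00 / 9640.00 = 120.95 cm

x̄ = 75.00 cm, ȳ = 120.95 cm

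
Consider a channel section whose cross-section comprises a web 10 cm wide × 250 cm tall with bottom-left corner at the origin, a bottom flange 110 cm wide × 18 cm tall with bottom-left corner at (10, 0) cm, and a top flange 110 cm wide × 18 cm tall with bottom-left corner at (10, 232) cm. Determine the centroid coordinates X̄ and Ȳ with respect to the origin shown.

X̄ = 41.78 cm, Ȳ = 125.00 cm

web: A = 10 × 250 = 2500.00, centroid at (5.00, 125.00).
bottom flange: A = 110 × 18 = 1980.00, centroid at (65.00, 9.00).
top flange: A = 110 × 18 = 1980.00, centroid at (65.00, 241.00).
ΣA = 6460.00 cm²
ΣAX̄ = (2500.00)(5.00) + (1980.00)(65.00) + (1980.00)(65.00) = 269900.00 cm³
ΣAȲ = (2500.00)(125.00) + (1980.00)(9.00) + (1980.00)(241.00) = 807500.00 cm³
X̄ = 269900.00 / 6460.00 = 41.78 cm
Ȳ = 807500.00 / 6460.00 = 125.00 cm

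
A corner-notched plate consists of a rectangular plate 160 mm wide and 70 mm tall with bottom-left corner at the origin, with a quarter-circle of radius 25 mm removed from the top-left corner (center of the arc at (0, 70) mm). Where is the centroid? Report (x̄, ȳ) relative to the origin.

x̄ = 83.18 mm, ȳ = 33.88 mm

Part | A | x̄ᵢ | ȳᵢ | A·x̄ᵢ | A·ȳᵢ
plate | 11200.00 | 80.00 | 35.00 | 896000.00 | 392000.00
removed quarter-circle | -490.87 | 10.61 | 59.39 | -5208.33 | -29152.84
Σ | 10709.13 |  |  | 890791.67 | 362847.16
x̄ = 890791.67 / 10709.13 = 83.18 mm
ȳ = 362847.16 / 10709.13 = 33.88 mm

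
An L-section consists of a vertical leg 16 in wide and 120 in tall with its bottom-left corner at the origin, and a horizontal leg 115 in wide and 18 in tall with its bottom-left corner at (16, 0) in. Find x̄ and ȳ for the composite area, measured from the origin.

vertical leg: A = 16 × 120 = 1920.00, centroid at (8.00, 60.00).
horizontal leg: A = 115 × 18 = 2070.00, centroid at (73.50, 9.00).
ΣA = 3990.00 in²
ΣAx̄ = (1920.00)(8.00) + (2070.00)(73.50) = 167505.00 in³
ΣAȳ = (1920.00)(60.00) + (2070.00)(9.00) = 133830.00 in³
x̄ = 167505.00 / 3990.00 = 41.98 in
ȳ = 133830.00 / 3990.00 = 33.54 in

x̄ = 41.98 in, ȳ = 33.54 in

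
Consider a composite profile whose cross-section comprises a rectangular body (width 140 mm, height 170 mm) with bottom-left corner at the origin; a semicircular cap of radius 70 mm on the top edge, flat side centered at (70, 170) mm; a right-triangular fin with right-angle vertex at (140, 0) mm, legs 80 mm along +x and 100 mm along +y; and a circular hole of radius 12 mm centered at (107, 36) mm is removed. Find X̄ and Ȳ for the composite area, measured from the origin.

Part | A | x̄ᵢ | ȳᵢ | A·x̄ᵢ | A·ȳᵢ
rectangular body | 23800.00 | 70.00 | 85.00 | 1666000.00 | 2023000.00
semicircular top | 7696.90 | 70.00 | 199.71 | 538783.14 | 1537140.01
triangular fin | 4000.00 | 166.67 | 33.33 | 666666.67 | 133333.33
hole | -452.39 | 107.00 | 36.00 | -48405.66 | -16286.02
Σ | 35044.51 |  |  | 2823044.15 | 3677187.32
X̄ = 2823044.15 / 35044.51 = 80.56 mm
Ȳ = 3677187.32 / 35044.51 = 104.93 mm

X̄ = 80.56 mm, Ȳ = 104.93 mm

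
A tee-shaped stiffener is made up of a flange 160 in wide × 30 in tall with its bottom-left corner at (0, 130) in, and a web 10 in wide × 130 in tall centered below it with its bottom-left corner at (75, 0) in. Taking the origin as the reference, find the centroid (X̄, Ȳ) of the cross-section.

Part | A | x̄ᵢ | ȳᵢ | A·x̄ᵢ | A·ȳᵢ
web | 1300.00 | 80.00 | 65.00 | 104000.00 | 84500.00
flange | 4800.00 | 80.00 | 145.00 | 384000.00 | 696000.00
Σ | 6100.00 |  |  | 488000.00 | 780500.00
X̄ = 488000.00 / 6100.00 = 80.00 in
Ȳ = 780500.00 / 6100.00 = 127.95 in

X̄ = 80.00 in, Ȳ = 127.95 in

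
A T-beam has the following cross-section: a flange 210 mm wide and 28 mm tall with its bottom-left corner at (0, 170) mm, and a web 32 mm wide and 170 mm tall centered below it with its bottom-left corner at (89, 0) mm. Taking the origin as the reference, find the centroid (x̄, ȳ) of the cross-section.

x̄ = 105.00 mm, ȳ = 136.42 mm

web: A = 32 × 170 = 5440.00, centroid at (105.00, 85.00).
flange: A = 210 × 28 = 5880.00, centroid at (105.00, 184.00).
ΣA = 11320.00 mm²
ΣAx̄ = (5440.00)(105.00) + (5880.00)(105.00) = 1188600.00 mm³
ΣAȳ = (5440.00)(85.00) + (5880.00)(184.00) = 1544320.00 mm³
x̄ = 1188600.00 / 11320.00 = 105.00 mm
ȳ = 1544320.00 / 11320.00 = 136.42 mm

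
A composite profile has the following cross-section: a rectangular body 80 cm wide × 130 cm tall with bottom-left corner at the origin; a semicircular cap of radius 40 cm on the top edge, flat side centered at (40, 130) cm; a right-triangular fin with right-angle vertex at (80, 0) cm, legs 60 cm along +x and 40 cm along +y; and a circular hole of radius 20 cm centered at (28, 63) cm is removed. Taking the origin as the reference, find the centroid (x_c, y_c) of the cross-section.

x_c = 46.77 cm, y_c = 76.40 cm

rectangular body: A = 80 × 130 = 10400.00, centroid at (40.00, 65.00).
semicircular top: A = ½π·40² = 2513.27, centroid at (40.00, 146.98).
triangular fin: A = ½·60·40 = 1200.00, centroid at (100.00, 13.33).
hole: A = −π·20² = -1256.64, centroid at (28.00, 63.00).
ΣA = 12856.64 cm²
ΣAx_c = (10400.00)(40.00) + (2513.27)(40.00) + (1200.00)(100.00) + (-1256.64)(28.00) = 601345.13 cm³
ΣAy_c = (10400.00)(65.00) + (2513.27)(146.98) + (1200.00)(13.33) + (-1256.64)(63.00) = 982224.17 cm³
x_c = 601345.13 / 12856.64 = 46.77 cm
y_c = 982224.17 / 12856.64 = 76.40 cm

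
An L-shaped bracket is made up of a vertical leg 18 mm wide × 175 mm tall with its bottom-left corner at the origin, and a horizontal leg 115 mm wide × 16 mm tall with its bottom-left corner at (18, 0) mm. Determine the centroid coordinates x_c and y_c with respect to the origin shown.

vertical leg: A = 18 × 175 = 3150.00, centroid at (9.00, 87.50).
horizontal leg: A = 115 × 16 = 1840.00, centroid at (75.50, 8.00).
ΣA = 4990.00 mm²
ΣAx_c = (3150.00)(9.00) + (1840.00)(75.50) = 167270.00 mm³
ΣAy_c = (3150.00)(87.50) + (1840.00)(8.00) = 290345.00 mm³
x_c = 167270.00 / 4990.00 = 33.52 mm
y_c = 290345.00 / 4990.00 = 58.19 mm

x_c = 33.52 mm, y_c = 58.19 mm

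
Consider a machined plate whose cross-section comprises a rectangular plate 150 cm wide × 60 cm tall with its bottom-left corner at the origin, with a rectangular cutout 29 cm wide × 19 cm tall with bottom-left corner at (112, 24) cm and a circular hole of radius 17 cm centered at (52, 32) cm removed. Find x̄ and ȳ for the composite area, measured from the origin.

plate: A = 150 × 60 = 9000.00, centroid at (75.00, 30.00).
hole 1: A = −(29 × 19) = -551.00, centroid at (126.50, 33.50).
hole 2: A = −π·17² = -907.92, centroid at (52.00, 32.00).
ΣA = 7541.08 cm²
ΣAx̄ = (9000.00)(75.00) + (-551.00)(126.50) + (-907.92)(52.00) = 558086.65 cm³
ΣAȳ = (9000.00)(30.00) + (-551.00)(33.50) + (-907.92)(32.00) = 222488.05 cm³
x̄ = 558086.65 / 7541.08 = 74.01 cm
ȳ = 222488.05 / 7541.08 = 29.50 cm

x̄ = 74.01 cm, ȳ = 29.50 cm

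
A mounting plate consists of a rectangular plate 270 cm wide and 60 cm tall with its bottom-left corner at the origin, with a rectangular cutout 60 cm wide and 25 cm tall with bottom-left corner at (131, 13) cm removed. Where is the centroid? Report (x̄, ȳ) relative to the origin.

Part | A | x̄ᵢ | ȳᵢ | A·x̄ᵢ | A·ȳᵢ
plate | 16200.00 | 135.00 | 30.00 | 2187000.00 | 486000.00
hole | -1500.00 | 161.00 | 25.50 | -241500.00 | -38250.00
Σ | 14700.00 |  |  | 1945500.00 | 447750.00
x̄ = 1945500.00 / 14700.00 = 132.35 cm
ȳ = 447750.00 / 14700.00 = 30.46 cm

x̄ = 132.35 cm, ȳ = 30.46 cm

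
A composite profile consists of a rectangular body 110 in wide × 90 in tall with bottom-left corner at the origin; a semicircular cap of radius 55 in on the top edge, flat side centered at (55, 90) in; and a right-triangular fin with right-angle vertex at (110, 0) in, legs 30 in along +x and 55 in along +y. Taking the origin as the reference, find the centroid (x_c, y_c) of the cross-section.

Part | A | x̄ᵢ | ȳᵢ | A·x̄ᵢ | A·ȳᵢ
rectangular body | 9900.00 | 55.00 | 45.00 | 544500.00 | 445500.00
semicircular top | 4751.66 | 55.00 | 113.34 | 261341.24 | 538565.97
triangular fin | 825.00 | 120.00 | 18.33 | 99000.00 | 15125.00
Σ | 15476.66 |  |  | 904841.24 | 999190.97
x_c = 904841.24 / 15476.66 = 58.46 in
y_c = 999190.97 / 15476.66 = 64.56 in

x_c = 58.46 in, y_c = 64.56 in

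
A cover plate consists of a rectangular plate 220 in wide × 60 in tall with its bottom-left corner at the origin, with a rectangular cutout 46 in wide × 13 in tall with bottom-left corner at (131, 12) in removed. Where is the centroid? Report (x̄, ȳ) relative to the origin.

x̄ = 107.91 in, ȳ = 30.55 in

plate: A = 220 × 60 = 13200.00, centroid at (110.00, 30.00).
hole: A = −(46 × 13) = -598.00, centroid at (154.00, 18.50).
ΣA = 12602.00 in²
ΣAx̄ = (13200.00)(110.00) + (-598.00)(154.00) = 1359908.00 in³
ΣAȳ = (13200.00)(30.00) + (-598.00)(18.50) = 384937.00 in³
x̄ = 1359908.00 / 12602.00 = 107.91 in
ȳ = 384937.00 / 12602.00 = 30.55 in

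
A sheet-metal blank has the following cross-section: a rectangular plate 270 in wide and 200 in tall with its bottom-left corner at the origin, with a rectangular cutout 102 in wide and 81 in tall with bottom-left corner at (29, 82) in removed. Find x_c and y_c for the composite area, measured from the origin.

x_c = 144.94 in, y_c = 95.94 in

Part | A | x̄ᵢ | ȳᵢ | A·x̄ᵢ | A·ȳᵢ
plate | 54000.00 | 135.00 | 100.00 | 7290000.00 | 5400000.00
hole | -8262.00 | 80.00 | 122.50 | -660960.00 | -1012095.00
Σ | 45738.00 |  |  | 6629040.00 | 4387905.00
x_c = 6629040.00 / 45738.00 = 144.94 in
y_c = 4387905.00 / 45738.00 = 95.94 in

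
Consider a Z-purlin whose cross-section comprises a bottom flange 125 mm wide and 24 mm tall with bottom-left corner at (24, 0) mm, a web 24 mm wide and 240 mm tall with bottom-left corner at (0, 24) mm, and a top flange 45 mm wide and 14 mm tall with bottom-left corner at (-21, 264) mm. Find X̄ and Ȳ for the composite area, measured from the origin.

X̄ = 35.10 mm, Ȳ = 110.35 mm

bottom flange: A = 125 × 24 = 3000.00, centroid at (86.50, 12.00).
web: A = 24 × 240 = 5760.00, centroid at (12.00, 144.00).
top flange: A = 45 × 14 = 630.00, centroid at (1.50, 271.00).
ΣA = 9390.00 mm², ΣAX̄ = 329565.00 mm³, ΣAȲ = 1036170.00 mm³.
X̄ = 329565.00/9390.00 = 35.10 mm; Ȳ = 1036170.00/9390.00 = 110.35 mm.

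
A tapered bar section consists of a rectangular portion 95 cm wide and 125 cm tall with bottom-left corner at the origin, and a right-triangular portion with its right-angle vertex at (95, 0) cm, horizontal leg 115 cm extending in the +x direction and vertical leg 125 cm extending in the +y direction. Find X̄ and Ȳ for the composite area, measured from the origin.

rectangular portion: A = 95 × 125 = 11875.00, centroid at (47.50, 62.50).
triangular portion: A = ½·115·125 = 7187.50, centroid at (133.33, 41.67).
ΣA = 19062.50 cm², ΣAX̄ = 1522395.83 cm³, ΣAȲ = 1041666.67 cm³.
X̄ = 1522395.83/19062.50 = 79.86 cm; Ȳ = 1041666.67/19062.50 = 54.64 cm.

X̄ = 79.86 cm, Ȳ = 54.64 cm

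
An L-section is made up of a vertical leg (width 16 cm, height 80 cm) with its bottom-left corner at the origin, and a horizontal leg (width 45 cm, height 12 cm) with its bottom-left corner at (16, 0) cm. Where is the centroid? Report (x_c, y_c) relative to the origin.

x_c = 17.05 cm, y_c = 29.91 cm

Part | A | x̄ᵢ | ȳᵢ | A·x̄ᵢ | A·ȳᵢ
vertical leg | 1280.00 | 8.00 | 40.00 | 10240.00 | 51200.00
horizontal leg | 540.00 | 38.50 | 6.00 | 20790.00 | 3240.00
Σ | 1820.00 |  |  | 31030.00 | 54440.00
x_c = 31030.00 / 1820.00 = 17.05 cm
y_c = 54440.00 / 1820.00 = 29.91 cm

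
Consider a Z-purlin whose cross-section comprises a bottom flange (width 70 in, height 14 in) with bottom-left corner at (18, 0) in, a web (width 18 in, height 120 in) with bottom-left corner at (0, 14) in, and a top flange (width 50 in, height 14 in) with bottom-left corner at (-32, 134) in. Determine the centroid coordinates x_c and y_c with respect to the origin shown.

bottom flange: A = 70 × 14 = 980.00, centroid at (53.00, 7.00).
web: A = 18 × 120 = 2160.00, centroid at (9.00, 74.00).
top flange: A = 50 × 14 = 700.00, centroid at (-7.00, 141.00).
ΣA = 3840.00 in²
ΣAx_c = (980.00)(53.00) + (2160.00)(9.00) + (700.00)(-7.00) = 66480.00 in³
ΣAy_c = (980.00)(7.00) + (2160.00)(74.00) + (700.00)(141.00) = 265400.00 in³
x_c = 66480.00 / 3840.00 = 17.31 in
y_c = 265400.00 / 3840.00 = 69.11 in

x_c = 17.31 in, y_c = 69.11 in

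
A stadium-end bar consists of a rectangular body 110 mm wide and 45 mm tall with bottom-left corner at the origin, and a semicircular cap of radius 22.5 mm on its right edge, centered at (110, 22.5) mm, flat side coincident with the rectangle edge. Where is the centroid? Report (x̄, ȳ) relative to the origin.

Part | A | x̄ᵢ | ȳᵢ | A·x̄ᵢ | A·ȳᵢ
rectangular body | 4950.00 | 55.00 | 22.50 | 272250.00 | 111375.00
semicircular end | 795.22 | 119.55 | 22.50 | 95067.47 | 17892.35
Σ | 5745.22 |  |  | 367317.47 | 129267.35
x̄ = 367317.47 / 5745.22 = 63.93 mm
ȳ = 129267.35 / 5745.22 = 22.50 mm

x̄ = 63.93 mm, ȳ = 22.50 mm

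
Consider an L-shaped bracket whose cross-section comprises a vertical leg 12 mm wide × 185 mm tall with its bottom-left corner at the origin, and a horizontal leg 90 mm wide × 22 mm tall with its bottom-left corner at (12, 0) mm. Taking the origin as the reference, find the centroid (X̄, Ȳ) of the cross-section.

vertical leg: A = 12 × 185 = 2220.00, centroid at (6.00, 92.50).
horizontal leg: A = 90 × 22 = 1980.00, centroid at (57.00, 11.00).
ΣA = 4200.00 mm², ΣAX̄ = 126180.00 mm³, ΣAȲ = 227130.00 mm³.
X̄ = 126180.00/4200.00 = 30.04 mm; Ȳ = 227130.00/4200.00 = 54.08 mm.

X̄ = 30.04 mm, Ȳ = 54.08 mm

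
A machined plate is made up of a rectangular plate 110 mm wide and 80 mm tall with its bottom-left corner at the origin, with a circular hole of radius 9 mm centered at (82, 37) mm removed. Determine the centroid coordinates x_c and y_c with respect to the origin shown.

x_c = 54.20 mm, y_c = 40.09 mm

plate: A = 110 × 80 = 8800.00, centroid at (55.00, 40.00).
hole: A = −π·9² = -254.47, centroid at (82.00, 37.00).
ΣA = 8545.53 mm², ΣAx_c = 463133.54 mm³, ΣAy_c = 342584.65 mm³.
x_c = 463133.54/8545.53 = 54.20 mm; y_c = 342584.65/8545.53 = 40.09 mm.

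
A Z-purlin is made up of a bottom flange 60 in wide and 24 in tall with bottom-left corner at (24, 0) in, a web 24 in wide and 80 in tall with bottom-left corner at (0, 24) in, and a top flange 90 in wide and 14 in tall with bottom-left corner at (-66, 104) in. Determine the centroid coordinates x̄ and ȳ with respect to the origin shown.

x̄ = 16.09 in, ȳ = 60.61 in

Part | A | x̄ᵢ | ȳᵢ | A·x̄ᵢ | A·ȳᵢ
bottom flange | 1440.00 | 54.00 | 12.00 | 77760.00 | 17280.00
web | 1920.00 | 12.00 | 64.00 | 23040.00 | 122880.00
top flange | 1260.00 | -21.00 | 111.00 | -26460.00 | 139860.00
Σ | 4620.00 |  |  | 74340.00 | 280020.00
x̄ = 74340.00 / 4620.00 = 16.09 in
ȳ = 280020.00 / 4620.00 = 60.61 in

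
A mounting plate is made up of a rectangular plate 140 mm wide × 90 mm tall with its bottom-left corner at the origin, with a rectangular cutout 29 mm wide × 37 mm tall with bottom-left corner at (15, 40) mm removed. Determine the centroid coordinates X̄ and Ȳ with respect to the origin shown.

X̄ = 73.77 mm, Ȳ = 43.74 mm

plate: A = 140 × 90 = 12600.00, centroid at (70.00, 45.00).
hole: A = −(29 × 37) = -1073.00, centroid at (29.50, 58.50).
ΣA = 11527.00 mm², ΣAX̄ = 850346.50 mm³, ΣAȲ = 504229.50 mm³.
X̄ = 850346.50/11527.00 = 73.77 mm; Ȳ = 504229.50/11527.00 = 43.74 mm.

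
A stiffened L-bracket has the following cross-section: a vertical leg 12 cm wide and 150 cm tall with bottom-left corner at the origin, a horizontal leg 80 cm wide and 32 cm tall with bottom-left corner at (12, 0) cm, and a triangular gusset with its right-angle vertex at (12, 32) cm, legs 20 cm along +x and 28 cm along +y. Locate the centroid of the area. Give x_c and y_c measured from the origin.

Part | A | x̄ᵢ | ȳᵢ | A·x̄ᵢ | A·ȳᵢ
vertical leg | 1800.00 | 6.00 | 75.00 | 10800.00 | 135000.00
horizontal leg | 2560.00 | 52.00 | 16.00 | 133120.00 | 40960.00
gusset | 280.00 | 18.67 | 41.33 | 5226.67 | 11573.33
Σ | 4640.00 |  |  | 149146.67 | 187533.33
x_c = 149146.67 / 4640.00 = 32.14 cm
y_c = 187533.33 / 4640.00 = 40.42 cm

x_c = 32.14 cm, y_c = 40.42 cm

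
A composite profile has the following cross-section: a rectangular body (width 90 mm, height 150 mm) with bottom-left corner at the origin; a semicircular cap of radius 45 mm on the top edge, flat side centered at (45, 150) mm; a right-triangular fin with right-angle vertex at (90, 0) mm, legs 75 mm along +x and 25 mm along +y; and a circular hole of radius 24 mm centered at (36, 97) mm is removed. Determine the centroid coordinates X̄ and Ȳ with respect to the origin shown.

X̄ = 50.18 mm, Ȳ = 87.46 mm

rectangular body: A = 90 × 150 = 13500.00, centroid at (45.00, 75.00).
semicircular top: A = ½π·45² = 3180.86, centroid at (45.00, 169.10).
triangular fin: A = ½·75·25 = 937.50, centroid at (115.00, 8.33).
hole: A = −π·24² = -1809.56, centroid at (36.00, 97.00).
ΣA = 15808.81 mm²
ΣAX̄ = (13500.00)(45.00) + (3180.86)(45.00) + (937.50)(115.00) + (-1809.56)(36.00) = 793307.25 mm³
ΣAȲ = (13500.00)(75.00) + (3180.86)(169.10) + (937.50)(8.33) + (-1809.56)(97.00) = 1382664.82 mm³
X̄ = 793307.25 / 15808.81 = 50.18 mm
Ȳ = 1382664.82 / 15808.81 = 87.46 mm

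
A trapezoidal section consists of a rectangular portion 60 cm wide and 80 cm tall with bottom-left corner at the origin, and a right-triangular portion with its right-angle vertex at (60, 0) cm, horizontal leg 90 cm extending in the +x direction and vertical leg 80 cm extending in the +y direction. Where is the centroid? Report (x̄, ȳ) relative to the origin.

rectangular portion: A = 60 × 80 = 4800.00, centroid at (30.00, 40.00).
triangular portion: A = ½·90·80 = 3600.00, centroid at (90.00, 26.67).
ΣA = 8400.00 cm²
ΣAx̄ = (4800.00)(30.00) + (3600.00)(90.00) = 468000.00 cm³
ΣAȳ = (4800.00)(40.00) + (3600.00)(26.67) = 288000.00 cm³
x̄ = 468000.00 / 8400.00 = 55.71 cm
ȳ = 288000.00 / 8400.00 = 34.29 cm

x̄ = 55.71 cm, ȳ = 34.29 cm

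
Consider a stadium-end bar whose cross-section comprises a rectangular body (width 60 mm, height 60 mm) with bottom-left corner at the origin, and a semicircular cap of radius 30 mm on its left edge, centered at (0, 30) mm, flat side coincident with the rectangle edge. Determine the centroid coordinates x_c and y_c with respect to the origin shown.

x_c = 17.95 mm, y_c = 30.00 mm

rectangular body: A = 60 × 60 = 3600.00, centroid at (30.00, 30.00).
semicircular end: A = ½π·30² = 1413.72, centroid at (-12.73, 30.00).
ΣA = 5013.72 mm², ΣAx_c = 90000.00 mm³, ΣAy_c = 150411.50 mm³.
x_c = 90000.00/5013.72 = 17.95 mm; y_c = 150411.50/5013.72 = 30.00 mm.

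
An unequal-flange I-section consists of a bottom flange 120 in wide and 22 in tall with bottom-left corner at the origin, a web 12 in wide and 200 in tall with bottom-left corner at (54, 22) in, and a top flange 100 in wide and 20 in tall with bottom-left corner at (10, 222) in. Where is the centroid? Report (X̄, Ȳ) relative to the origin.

bottom flange: A = 120 × 22 = 2640.00, centroid at (60.00, 11.00).
web: A = 12 × 200 = 2400.00, centroid at (60.00, 122.00).
top flange: A = 100 × 20 = 2000.00, centroid at (60.00, 232.00).
ΣA = 7040.00 in²
ΣAX̄ = (2640.00)(60.00) + (2400.00)(60.00) + (2000.00)(60.00) = 422400.00 in³
ΣAȲ = (2640.00)(11.00) + (2400.00)(122.00) + (2000.00)(232.00) = 785840.00 in³
X̄ = 422400.00 / 7040.00 = 60.00 in
Ȳ = 785840.00 / 7040.00 = 111.62 in

X̄ = 60.00 in, Ȳ = 111.62 in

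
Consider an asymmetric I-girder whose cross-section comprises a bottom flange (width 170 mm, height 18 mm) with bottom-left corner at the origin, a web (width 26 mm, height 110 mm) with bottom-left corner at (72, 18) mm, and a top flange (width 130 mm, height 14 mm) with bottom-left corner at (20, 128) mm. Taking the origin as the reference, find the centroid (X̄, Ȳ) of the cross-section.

bottom flange: A = 170 × 18 = 3060.00, centroid at (85.00, 9.00).
web: A = 26 × 110 = 2860.00, centroid at (85.00, 73.00).
top flange: A = 130 × 14 = 1820.00, centroid at (85.00, 135.00).
ΣA = 7740.00 mm², ΣAX̄ = 657900.00 mm³, ΣAȲ = 482020.00 mm³.
X̄ = 657900.00/7740.00 = 85.00 mm; Ȳ = 482020.00/7740.00 = 62.28 mm.

X̄ = 85.00 mm, Ȳ = 62.28 mm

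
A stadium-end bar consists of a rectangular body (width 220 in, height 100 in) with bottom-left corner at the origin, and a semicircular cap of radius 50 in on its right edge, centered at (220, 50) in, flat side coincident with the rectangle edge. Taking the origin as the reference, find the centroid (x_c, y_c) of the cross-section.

rectangular body: A = 220 × 100 = 22000.00, centroid at (110.00, 50.00).
semicircular end: A = ½π·50² = 3926.99, centroid at (241.22, 50.00).
ΣA = 25926.99 in², ΣAx_c = 3367271.31 in³, ΣAy_c = 1296349.54 in³.
x_c = 3367271.31/25926.99 = 129.88 in; y_c = 1296349.54/25926.99 = 50.00 in.

x_c = 129.88 in, y_c = 50.00 in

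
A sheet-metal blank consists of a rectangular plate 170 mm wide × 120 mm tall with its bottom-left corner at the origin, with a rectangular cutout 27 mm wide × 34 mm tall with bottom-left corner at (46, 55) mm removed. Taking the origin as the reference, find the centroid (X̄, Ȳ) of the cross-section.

X̄ = 86.20 mm, Ȳ = 59.43 mm

plate: A = 170 × 120 = 20400.00, centroid at (85.00, 60.00).
hole: A = −(27 × 34) = -918.00, centroid at (59.50, 72.00).
ΣA = 19482.00 mm², ΣAX̄ = 1679379.00 mm³, ΣAȲ = 1157904.00 mm³.
X̄ = 1679379.00/19482.00 = 86.20 mm; Ȳ = 1157904.00/19482.00 = 59.43 mm.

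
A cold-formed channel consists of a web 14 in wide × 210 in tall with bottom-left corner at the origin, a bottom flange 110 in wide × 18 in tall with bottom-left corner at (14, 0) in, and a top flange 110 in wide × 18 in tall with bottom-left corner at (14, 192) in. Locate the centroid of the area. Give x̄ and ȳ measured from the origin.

Part | A | x̄ᵢ | ȳᵢ | A·x̄ᵢ | A·ȳᵢ
web | 2940.00 | 7.00 | 105.00 | 20580.00 | 308700.00
bottom flange | 1980.00 | 69.00 | 9.00 | 136620.00 | 17820.00
top flange | 1980.00 | 69.00 | 201.00 | 136620.00 | 397980.00
Σ | 6900.00 |  |  | 293820.00 | 724500.00
x̄ = 293820.00 / 6900.00 = 42.58 in
ȳ = 724500.00 / 6900.00 = 105.00 in

x̄ = 42.58 in, ȳ = 105.00 in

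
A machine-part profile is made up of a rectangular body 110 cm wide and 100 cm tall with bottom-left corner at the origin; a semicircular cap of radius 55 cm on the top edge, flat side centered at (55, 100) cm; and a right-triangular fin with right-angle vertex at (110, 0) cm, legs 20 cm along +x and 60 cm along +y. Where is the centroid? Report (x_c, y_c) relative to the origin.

rectangular body: A = 110 × 100 = 11000.00, centroid at (55.00, 50.00).
semicircular top: A = ½π·55² = 4751.66, centroid at (55.00, 123.34).
triangular fin: A = ½·20·60 = 600.00, centroid at (116.67, 20.00).
ΣA = 16351.66 cm², ΣAx_c = 936341.24 cm³, ΣAy_c = 1148082.56 cm³.
x_c = 936341.24/16351.66 = 57.26 cm; y_c = 1148082.56/16351.66 = 70.21 cm.

x_c = 57.26 cm, y_c = 70.21 cm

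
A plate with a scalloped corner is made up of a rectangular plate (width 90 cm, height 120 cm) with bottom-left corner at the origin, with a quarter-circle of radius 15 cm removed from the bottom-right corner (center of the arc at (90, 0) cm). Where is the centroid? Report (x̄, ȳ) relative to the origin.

x̄ = 44.36 cm, ȳ = 60.89 cm

Part | A | x̄ᵢ | ȳᵢ | A·x̄ᵢ | A·ȳᵢ
plate | 10800.00 | 45.00 | 60.00 | 486000.00 | 648000.00
removed quarter-circle | -176.71 | 83.63 | 6.37 | -14779.31 | -1125.00
Σ | 10623.29 |  |  | 471220.69 | 646875.00
x̄ = 471220.69 / 10623.29 = 44.36 cm
ȳ = 646875.00 / 10623.29 = 60.89 cm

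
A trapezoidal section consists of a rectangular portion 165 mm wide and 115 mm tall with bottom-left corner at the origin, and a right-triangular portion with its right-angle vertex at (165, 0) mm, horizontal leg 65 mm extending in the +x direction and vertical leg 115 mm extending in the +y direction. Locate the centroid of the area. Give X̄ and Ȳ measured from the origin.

X̄ = 99.64 mm, Ȳ = 54.35 mm

Part | A | x̄ᵢ | ȳᵢ | A·x̄ᵢ | A·ȳᵢ
rectangular portion | 18975.00 | 82.50 | 57.50 | 1565437.50 | 1091062.50
triangular portion | 3737.50 | 186.67 | 38.33 | 697666.67 | 143270.83
Σ | 22712.50 |  |  | 2263104.17 | 1234333.33
X̄ = 2263104.17 / 22712.50 = 99.64 mm
Ȳ = 1234333.33 / 22712.50 = 54.35 mm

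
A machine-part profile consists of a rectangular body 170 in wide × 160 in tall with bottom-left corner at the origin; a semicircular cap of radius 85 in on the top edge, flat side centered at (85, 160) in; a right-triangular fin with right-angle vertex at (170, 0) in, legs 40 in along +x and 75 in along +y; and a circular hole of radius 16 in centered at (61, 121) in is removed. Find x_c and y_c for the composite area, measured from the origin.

Part | A | x̄ᵢ | ȳᵢ | A·x̄ᵢ | A·ȳᵢ
rectangular body | 27200.00 | 85.00 | 80.00 | 2312000.00 | 2176000.00
semicircular top | 11349.00 | 85.00 | 196.08 | 964665.29 | 2225257.22
triangular fin | 1500.00 | 183.33 | 25.00 | 275000.00 | 37500.00
hole | -804.25 | 61.00 | 121.00 | -49059.11 | -97313.97
Σ | 39244.76 |  |  | 3502606.18 | 4341443.25
x_c = 3502606.18 / 39244.76 = 89.25 in
y_c = 4341443.25 / 39244.76 = 110.62 in

x_c = 89.25 in, y_c = 110.62 in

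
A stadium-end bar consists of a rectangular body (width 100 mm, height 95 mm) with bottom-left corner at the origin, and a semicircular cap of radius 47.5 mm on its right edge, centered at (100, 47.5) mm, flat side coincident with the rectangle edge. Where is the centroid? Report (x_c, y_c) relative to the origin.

x_c = 69.06 mm, y_c = 47.50 mm

rectangular body: A = 100 × 95 = 9500.00, centroid at (50.00, 47.50).
semicircular end: A = ½π·47.5² = 3544.11, centroid at (120.16, 47.50).
ΣA = 13044.11 mm²
ΣAx_c = (9500.00)(50.00) + (3544.11)(120.16) = 900858.84 mm³
ΣAy_c = (9500.00)(47.50) + (3544.11)(47.50) = 619595.19 mm³
x_c = 900858.84 / 13044.11 = 69.06 mm
y_c = 619595.19 / 13044.11 = 47.50 mm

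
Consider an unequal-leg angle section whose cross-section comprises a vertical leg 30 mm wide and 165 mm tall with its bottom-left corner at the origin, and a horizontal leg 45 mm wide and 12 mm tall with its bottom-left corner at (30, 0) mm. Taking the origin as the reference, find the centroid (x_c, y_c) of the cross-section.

x_c = 18.69 mm, y_c = 74.98 mm

Part | A | x̄ᵢ | ȳᵢ | A·x̄ᵢ | A·ȳᵢ
vertical leg | 4950.00 | 15.00 | 82.50 | 74250.00 | 408375.00
horizontal leg | 540.00 | 52.50 | 6.00 | 28350.00 | 3240.00
Σ | 5490.00 |  |  | 102600.00 | 411615.00
x_c = 102600.00 / 5490.00 = 18.69 mm
y_c = 411615.00 / 5490.00 = 74.98 mm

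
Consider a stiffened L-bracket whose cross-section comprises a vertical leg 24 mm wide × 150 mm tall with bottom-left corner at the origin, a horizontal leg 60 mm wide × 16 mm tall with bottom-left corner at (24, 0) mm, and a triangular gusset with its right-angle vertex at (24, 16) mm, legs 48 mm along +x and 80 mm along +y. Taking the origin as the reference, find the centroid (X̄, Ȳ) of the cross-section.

X̄ = 26.52 mm, Ȳ = 55.49 mm

vertical leg: A = 24 × 150 = 3600.00, centroid at (12.00, 75.00).
horizontal leg: A = 60 × 16 = 960.00, centroid at (54.00, 8.00).
gusset: A = ½·48·80 = 1920.00, centroid at (40.00, 42.67).
ΣA = 6480.00 mm², ΣAX̄ = 171840.00 mm³, ΣAȲ = 359600.00 mm³.
X̄ = 171840.00/6480.00 = 26.52 mm; Ȳ = 359600.00/6480.00 = 55.49 mm.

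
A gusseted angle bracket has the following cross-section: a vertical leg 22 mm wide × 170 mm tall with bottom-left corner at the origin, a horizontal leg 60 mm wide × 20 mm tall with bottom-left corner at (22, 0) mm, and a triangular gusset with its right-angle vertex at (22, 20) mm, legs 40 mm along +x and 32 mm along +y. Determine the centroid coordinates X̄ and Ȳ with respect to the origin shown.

X̄ = 22.61 mm, Ȳ = 62.64 mm

vertical leg: A = 22 × 170 = 3740.00, centroid at (11.00, 85.00).
horizontal leg: A = 60 × 20 = 1200.00, centroid at (52.00, 10.00).
gusset: A = ½·40·32 = 640.00, centroid at (35.33, 30.67).
ΣA = 5580.00 mm², ΣAX̄ = 126153.33 mm³, ΣAȲ = 349526.67 mm³.
X̄ = 126153.33/5580.00 = 22.61 mm; Ȳ = 349526.67/5580.00 = 62.64 mm.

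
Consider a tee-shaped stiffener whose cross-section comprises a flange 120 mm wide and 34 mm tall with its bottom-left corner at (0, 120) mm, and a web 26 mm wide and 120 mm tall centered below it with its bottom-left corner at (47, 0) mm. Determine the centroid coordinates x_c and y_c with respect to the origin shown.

x_c = 60.00 mm, y_c = 103.63 mm

Part | A | x̄ᵢ | ȳᵢ | A·x̄ᵢ | A·ȳᵢ
web | 3120.00 | 60.00 | 60.00 | 187200.00 | 187200.00
flange | 4080.00 | 60.00 | 137.00 | 244800.00 | 558960.00
Σ | 7200.00 |  |  | 432000.00 | 746160.00
x_c = 432000.00 / 7200.00 = 60.00 mm
y_c = 746160.00 / 7200.00 = 103.63 mm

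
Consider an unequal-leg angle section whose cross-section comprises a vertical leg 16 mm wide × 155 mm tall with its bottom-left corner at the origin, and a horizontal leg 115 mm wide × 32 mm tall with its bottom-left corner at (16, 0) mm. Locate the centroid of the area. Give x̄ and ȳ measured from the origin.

x̄ = 47.13 mm, ȳ = 40.76 mm

vertical leg: A = 16 × 155 = 2480.00, centroid at (8.00, 77.50).
horizontal leg: A = 115 × 32 = 3680.00, centroid at (73.50, 16.00).
ΣA = 6160.00 mm², ΣAx̄ = 290320.00 mm³, ΣAȳ = 251080.00 mm³.
x̄ = 290320.00/6160.00 = 47.13 mm; ȳ = 251080.00/6160.00 = 40.76 mm.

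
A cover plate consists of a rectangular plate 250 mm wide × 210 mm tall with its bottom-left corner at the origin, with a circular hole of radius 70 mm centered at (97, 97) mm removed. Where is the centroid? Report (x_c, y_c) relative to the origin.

plate: A = 250 × 210 = 52500.00, centroid at (125.00, 105.00).
hole: A = −π·70² = -15393.80, centroid at (97.00, 97.00).
ΣA = 37106.20 mm²
ΣAx_c = (52500.00)(125.00) + (-15393.80)(97.00) = 5069301.01 mm³
ΣAy_c = (52500.00)(105.00) + (-15393.80)(97.00) = 4019301.01 mm³
x_c = 5069301.01 / 37106.20 = 136.62 mm
y_c = 4019301.01 / 37106.20 = 108.32 mm

x_c = 136.62 mm, y_c = 108.32 mm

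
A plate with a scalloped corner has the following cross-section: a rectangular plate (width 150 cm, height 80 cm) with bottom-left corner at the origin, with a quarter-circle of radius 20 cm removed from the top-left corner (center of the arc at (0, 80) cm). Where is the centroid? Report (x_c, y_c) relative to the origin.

x_c = 76.79 cm, y_c = 39.15 cm

Part | A | x̄ᵢ | ȳᵢ | A·x̄ᵢ | A·ȳᵢ
plate | 12000.00 | 75.00 | 40.00 | 900000.00 | 480000.00
removed quarter-circle | -314.16 | 8.49 | 71.51 | -2666.67 | -22466.07
Σ | 11685.84 |  |  | 897333.33 | 457533.93
x_c = 897333.33 / 11685.84 = 76.79 cm
y_c = 457533.93 / 11685.84 = 39.15 cm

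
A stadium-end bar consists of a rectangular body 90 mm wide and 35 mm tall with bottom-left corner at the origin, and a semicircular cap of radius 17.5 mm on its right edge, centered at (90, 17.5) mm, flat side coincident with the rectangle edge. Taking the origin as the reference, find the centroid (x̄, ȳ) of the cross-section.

x̄ = 51.95 mm, ȳ = 17.50 mm

rectangular body: A = 90 × 35 = 3150.00, centroid at (45.00, 17.50).
semicircular end: A = ½π·17.5² = 481.06, centroid at (97.43, 17.50).
ΣA = 3631.06 mm²
ΣAx̄ = (3150.00)(45.00) + (481.06)(97.43) = 188617.99 mm³
ΣAȳ = (3150.00)(17.50) + (481.06)(17.50) = 63543.49 mm³
x̄ = 188617.99 / 3631.06 = 51.95 mm
ȳ = 63543.49 / 3631.06 = 17.50 mm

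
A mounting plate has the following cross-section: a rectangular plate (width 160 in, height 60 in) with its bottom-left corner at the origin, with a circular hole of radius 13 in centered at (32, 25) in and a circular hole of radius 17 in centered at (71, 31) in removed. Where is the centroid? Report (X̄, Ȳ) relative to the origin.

Part | A | x̄ᵢ | ȳᵢ | A·x̄ᵢ | A·ȳᵢ
plate | 9600.00 | 80.00 | 30.00 | 768000.00 | 288000.00
hole 1 | -530.93 | 32.00 | 25.00 | -16989.73 | -13273.23
hole 2 | -907.92 | 71.00 | 31.00 | -64462.34 | -28145.53
Σ | 8161.15 |  |  | 686547.93 | 246581.24
X̄ = 686547.93 / 8161.15 = 84.12 in
Ȳ = 246581.24 / 8161.15 = 30.21 in

X̄ = 84.12 in, Ȳ = 30.21 in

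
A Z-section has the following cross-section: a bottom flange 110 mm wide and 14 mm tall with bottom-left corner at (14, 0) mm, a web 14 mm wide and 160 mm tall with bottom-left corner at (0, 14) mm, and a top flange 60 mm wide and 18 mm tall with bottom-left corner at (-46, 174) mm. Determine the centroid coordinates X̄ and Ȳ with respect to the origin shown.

bottom flange: A = 110 × 14 = 1540.00, centroid at (69.00, 7.00).
web: A = 14 × 160 = 2240.00, centroid at (7.00, 94.00).
top flange: A = 60 × 18 = 1080.00, centroid at (-16.00, 183.00).
ΣA = 4860.00 mm²
ΣAX̄ = (1540.00)(69.00) + (2240.00)(7.00) + (1080.00)(-16.00) = 104660.00 mm³
ΣAȲ = (1540.00)(7.00) + (2240.00)(94.00) + (1080.00)(183.00) = 418980.00 mm³
X̄ = 104660.00 / 4860.00 = 21.53 mm
Ȳ = 418980.00 / 4860.00 = 86.21 mm

X̄ = 21.53 mm, Ȳ = 86.21 mm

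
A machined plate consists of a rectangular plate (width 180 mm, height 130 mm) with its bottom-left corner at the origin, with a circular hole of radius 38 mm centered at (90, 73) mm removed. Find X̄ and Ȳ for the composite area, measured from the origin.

X̄ = 90.00 mm, Ȳ = 63.08 mm

plate: A = 180 × 130 = 23400.00, centroid at (90.00, 65.00).
hole: A = −π·38² = -4536.46, centroid at (90.00, 73.00).
ΣA = 18863.54 mm², ΣAX̄ = 1697718.62 mm³, ΣAȲ = 1189838.44 mm³.
X̄ = 1697718.62/18863.54 = 90.00 mm; Ȳ = 1189838.44/18863.54 = 63.08 mm.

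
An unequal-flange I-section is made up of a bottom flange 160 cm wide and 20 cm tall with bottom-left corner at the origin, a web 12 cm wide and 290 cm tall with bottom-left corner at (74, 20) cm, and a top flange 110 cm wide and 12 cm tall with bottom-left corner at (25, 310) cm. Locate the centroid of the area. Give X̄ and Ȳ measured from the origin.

bottom flange: A = 160 × 20 = 3200.00, centroid at (80.00, 10.00).
web: A = 12 × 290 = 3480.00, centroid at (80.00, 165.00).
top flange: A = 110 × 12 = 1320.00, centroid at (80.00, 316.00).
ΣA = 8000.00 cm², ΣAX̄ = 640000.00 cm³, ΣAȲ = 1023320.00 cm³.
X̄ = 640000.00/8000.00 = 80.00 cm; Ȳ = 1023320.00/8000.00 = 127.92 cm.

X̄ = 80.00 cm, Ȳ = 127.92 cm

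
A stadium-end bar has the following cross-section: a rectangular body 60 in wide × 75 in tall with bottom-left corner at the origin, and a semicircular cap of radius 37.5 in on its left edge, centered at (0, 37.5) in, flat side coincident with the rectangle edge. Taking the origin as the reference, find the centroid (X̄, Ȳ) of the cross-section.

X̄ = 14.88 in, Ȳ = 37.50 in

rectangular body: A = 60 × 75 = 4500.00, centroid at (30.00, 37.50).
semicircular end: A = ½π·37.5² = 2208.93, centroid at (-15.92, 37.50).
ΣA = 6708.93 in², ΣAX̄ = 99843.75 in³, ΣAȲ = 251584.96 in³.
X̄ = 99843.75/6708.93 = 14.88 in; Ȳ = 251584.96/6708.93 = 37.50 in.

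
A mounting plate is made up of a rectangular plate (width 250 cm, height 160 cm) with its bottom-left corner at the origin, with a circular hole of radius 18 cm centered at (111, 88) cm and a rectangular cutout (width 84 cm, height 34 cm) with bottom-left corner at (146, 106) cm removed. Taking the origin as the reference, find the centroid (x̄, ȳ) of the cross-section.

x̄ = 120.41 cm, ȳ = 76.38 cm

plate: A = 250 × 160 = 40000.00, centroid at (125.00, 80.00).
hole 1: A = −π·18² = -1017.88, centroid at (111.00, 88.00).
hole 2: A = −(84 × 34) = -2856.00, centroid at (188.00, 123.00).
ΣA = 36126.12 cm², ΣAx̄ = 4350087.76 cm³, ΣAȳ = 2759138.91 cm³.
x̄ = 4350087.76/36126.12 = 120.41 cm; ȳ = 2759138.91/36126.12 = 76.38 cm.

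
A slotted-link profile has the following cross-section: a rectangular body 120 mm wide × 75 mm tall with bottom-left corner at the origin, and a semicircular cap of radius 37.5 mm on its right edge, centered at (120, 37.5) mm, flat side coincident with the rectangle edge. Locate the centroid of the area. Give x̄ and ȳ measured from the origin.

x̄ = 74.96 mm, ȳ = 37.50 mm

rectangular body: A = 120 × 75 = 9000.00, centroid at (60.00, 37.50).
semicircular end: A = ½π·37.5² = 2208.93, centroid at (135.92, 37.50).
ΣA = 11208.93 mm², ΣAx̄ = 840228.13 mm³, ΣAȳ = 420334.96 mm³.
x̄ = 840228.13/11208.93 = 74.96 mm; ȳ = 420334.96/11208.93 = 37.50 mm.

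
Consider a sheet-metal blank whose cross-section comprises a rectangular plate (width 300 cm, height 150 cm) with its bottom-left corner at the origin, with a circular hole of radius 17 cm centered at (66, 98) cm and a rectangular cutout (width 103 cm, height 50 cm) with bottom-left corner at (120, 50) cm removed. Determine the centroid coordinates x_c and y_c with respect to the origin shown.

x_c = 149.12 cm, y_c = 74.46 cm

Part | A | x̄ᵢ | ȳᵢ | A·x̄ᵢ | A·ȳᵢ
plate | 45000.00 | 150.00 | 75.00 | 6750000.00 | 3375000.00
hole 1 | -907.92 | 66.00 | 98.00 | -59922.74 | -88976.19
hole 2 | -5150.00 | 171.50 | 75.00 | -883225.00 | -386250.00
Σ | 38942.08 |  |  | 5806852.26 | 2899773.81
x_c = 5806852.26 / 38942.08 = 149.12 cm
y_c = 2899773.81 / 38942.08 = 74.46 cm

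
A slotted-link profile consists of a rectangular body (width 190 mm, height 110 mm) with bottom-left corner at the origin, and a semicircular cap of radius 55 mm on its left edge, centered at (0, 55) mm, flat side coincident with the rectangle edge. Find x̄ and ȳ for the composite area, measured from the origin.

rectangular body: A = 190 × 110 = 20900.00, centroid at (95.00, 55.00).
semicircular end: A = ½π·55² = 4751.66, centroid at (-23.34, 55.00).
ΣA = 25651.66 mm², ΣAx̄ = 1874583.33 mm³, ΣAȳ = 1410841.24 mm³.
x̄ = 1874583.33/25651.66 = 73.08 mm; ȳ = 1410841.24/25651.66 = 55.00 mm.

x̄ = 73.08 mm, ȳ = 55.00 mm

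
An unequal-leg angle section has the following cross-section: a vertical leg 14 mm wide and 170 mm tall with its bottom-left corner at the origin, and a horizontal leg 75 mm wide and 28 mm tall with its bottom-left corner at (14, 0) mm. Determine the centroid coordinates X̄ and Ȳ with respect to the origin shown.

X̄ = 27.86 mm, Ȳ = 51.72 mm

Part | A | x̄ᵢ | ȳᵢ | A·x̄ᵢ | A·ȳᵢ
vertical leg | 2380.00 | 7.00 | 85.00 | 16660.00 | 202300.00
horizontal leg | 2100.00 | 51.50 | 14.00 | 108150.00 | 29400.00
Σ | 4480.00 |  |  | 124810.00 | 231700.00
X̄ = 124810.00 / 4480.00 = 27.86 mm
Ȳ = 231700.00 / 4480.00 = 51.72 mm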